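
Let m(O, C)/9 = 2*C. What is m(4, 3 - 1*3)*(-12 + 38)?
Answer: 0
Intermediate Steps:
m(O, C) = 18*C (m(O, C) = 9*(2*C) = 18*C)
m(4, 3 - 1*3)*(-12 + 38) = (18*(3 - 1*3))*(-12 + 38) = (18*(3 - 3))*26 = (18*0)*26 = 0*26 = 0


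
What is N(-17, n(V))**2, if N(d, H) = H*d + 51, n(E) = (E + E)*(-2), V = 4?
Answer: 104329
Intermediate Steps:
n(E) = -4*E (n(E) = (2*E)*(-2) = -4*E)
N(d, H) = 51 + H*d
N(-17, n(V))**2 = (51 - 4*4*(-17))**2 = (51 - 16*(-17))**2 = (51 + 272)**2 = 323**2 = 104329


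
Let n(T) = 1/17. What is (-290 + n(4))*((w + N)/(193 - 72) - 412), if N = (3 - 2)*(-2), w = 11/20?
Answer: 4914553101/41140 ≈ 1.1946e+5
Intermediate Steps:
n(T) = 1/17
w = 11/20 (w = 11*(1/20) = 11/20 ≈ 0.55000)
N = -2 (N = 1*(-2) = -2)
(-290 + n(4))*((w + N)/(193 - 72) - 412) = (-290 + 1/17)*((11/20 - 2)/(193 - 72) - 412) = -4929*(-29/20/121 - 412)/17 = -4929*(-29/20*1/121 - 412)/17 = -4929*(-29/2420 - 412)/17 = -4929/17*(-997069/2420) = 4914553101/41140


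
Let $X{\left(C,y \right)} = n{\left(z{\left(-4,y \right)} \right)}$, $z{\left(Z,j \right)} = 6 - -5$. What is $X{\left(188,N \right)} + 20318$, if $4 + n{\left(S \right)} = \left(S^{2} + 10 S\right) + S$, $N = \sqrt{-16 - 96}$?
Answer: $20556$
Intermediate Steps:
$N = 4 i \sqrt{7}$ ($N = \sqrt{-112} = 4 i \sqrt{7} \approx 10.583 i$)
$z{\left(Z,j \right)} = 11$ ($z{\left(Z,j \right)} = 6 + 5 = 11$)
$n{\left(S \right)} = -4 + S^{2} + 11 S$ ($n{\left(S \right)} = -4 + \left(\left(S^{2} + 10 S\right) + S\right) = -4 + \left(S^{2} + 11 S\right) = -4 + S^{2} + 11 S$)
$X{\left(C,y \right)} = 238$ ($X{\left(C,y \right)} = -4 + 11^{2} + 11 \cdot 11 = -4 + 121 + 121 = 238$)
$X{\left(188,N \right)} + 20318 = 238 + 20318 = 20556$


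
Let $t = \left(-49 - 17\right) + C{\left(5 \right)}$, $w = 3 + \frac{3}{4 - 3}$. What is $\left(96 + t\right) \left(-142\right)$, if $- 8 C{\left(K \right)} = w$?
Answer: $- \frac{8307}{2} \approx -4153.5$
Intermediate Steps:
$w = 6$ ($w = 3 + \frac{3}{1} = 3 + 3 \cdot 1 = 3 + 3 = 6$)
$C{\left(K \right)} = - \frac{3}{4}$ ($C{\left(K \right)} = \left(- \frac{1}{8}\right) 6 = - \frac{3}{4}$)
$t = - \frac{267}{4}$ ($t = \left(-49 - 17\right) - \frac{3}{4} = -66 - \frac{3}{4} = - \frac{267}{4} \approx -66.75$)
$\left(96 + t\right) \left(-142\right) = \left(96 - \frac{267}{4}\right) \left(-142\right) = \frac{117}{4} \left(-142\right) = - \frac{8307}{2}$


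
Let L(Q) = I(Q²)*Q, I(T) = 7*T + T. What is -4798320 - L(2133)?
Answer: -77640691416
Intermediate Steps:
I(T) = 8*T
L(Q) = 8*Q³ (L(Q) = (8*Q²)*Q = 8*Q³)
-4798320 - L(2133) = -4798320 - 8*2133³ = -4798320 - 8*9704486637 = -4798320 - 1*77635893096 = -4798320 - 77635893096 = -77640691416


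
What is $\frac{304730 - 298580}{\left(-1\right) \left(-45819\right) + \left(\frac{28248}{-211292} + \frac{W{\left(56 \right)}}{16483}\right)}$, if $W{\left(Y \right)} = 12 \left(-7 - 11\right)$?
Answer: $\frac{1784897093450}{13297876082719} \approx 0.13422$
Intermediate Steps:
$W{\left(Y \right)} = -216$ ($W{\left(Y \right)} = 12 \left(-18\right) = -216$)
$\frac{304730 - 298580}{\left(-1\right) \left(-45819\right) + \left(\frac{28248}{-211292} + \frac{W{\left(56 \right)}}{16483}\right)} = \frac{304730 - 298580}{\left(-1\right) \left(-45819\right) + \left(\frac{28248}{-211292} - \frac{216}{16483}\right)} = \frac{6150}{45819 + \left(28248 \left(- \frac{1}{211292}\right) - \frac{216}{16483}\right)} = \frac{6150}{45819 - \frac{127812714}{870681509}} = \frac{6150}{\frac{39893628248157}{870681509}} = 6150 \cdot \frac{870681509}{39893628248157} = \frac{1784897093450}{13297876082719}$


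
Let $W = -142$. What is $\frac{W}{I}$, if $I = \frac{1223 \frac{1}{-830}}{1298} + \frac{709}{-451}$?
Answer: $\frac{6272273480}{69489603} \approx 90.262$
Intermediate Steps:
$I = - \frac{69489603}{44170940}$ ($I = 1223 \left(- \frac{1}{830}\right) \frac{1}{1298} + 709 \left(- \frac{1}{451}\right) = \left(- \frac{1223}{830}\right) \frac{1}{1298} - \frac{709}{451} = - \frac{1223}{1077340} - \frac{709}{451} = - \frac{69489603}{44170940} \approx -1.5732$)
$\frac{W}{I} = - \frac{142}{- \frac{69489603}{44170940}} = \left(-142\right) \left(- \frac{44170940}{69489603}\right) = \frac{6272273480}{69489603}$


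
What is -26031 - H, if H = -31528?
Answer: 5497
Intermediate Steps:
-26031 - H = -26031 - 1*(-31528) = -26031 + 31528 = 5497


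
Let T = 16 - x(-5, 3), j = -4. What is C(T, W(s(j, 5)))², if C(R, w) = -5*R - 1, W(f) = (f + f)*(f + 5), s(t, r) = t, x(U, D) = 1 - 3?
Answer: 8281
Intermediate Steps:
x(U, D) = -2
W(f) = 2*f*(5 + f) (W(f) = (2*f)*(5 + f) = 2*f*(5 + f))
T = 18 (T = 16 - 1*(-2) = 16 + 2 = 18)
C(R, w) = -1 - 5*R
C(T, W(s(j, 5)))² = (-1 - 5*18)² = (-1 - 90)² = (-91)² = 8281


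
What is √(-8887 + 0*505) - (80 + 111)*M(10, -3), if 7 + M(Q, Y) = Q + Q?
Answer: -2483 + I*√8887 ≈ -2483.0 + 94.271*I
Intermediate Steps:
M(Q, Y) = -7 + 2*Q (M(Q, Y) = -7 + (Q + Q) = -7 + 2*Q)
√(-8887 + 0*505) - (80 + 111)*M(10, -3) = √(-8887 + 0*505) - (80 + 111)*(-7 + 2*10) = √(-8887 + 0) - 191*(-7 + 20) = √(-8887) - 191*13 = I*√8887 - 1*2483 = I*√8887 - 2483 = -2483 + I*√8887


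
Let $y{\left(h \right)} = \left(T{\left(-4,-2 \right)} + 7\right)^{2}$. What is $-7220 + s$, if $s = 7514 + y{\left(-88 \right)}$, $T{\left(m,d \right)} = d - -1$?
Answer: $330$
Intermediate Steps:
$T{\left(m,d \right)} = 1 + d$ ($T{\left(m,d \right)} = d + 1 = 1 + d$)
$y{\left(h \right)} = 36$ ($y{\left(h \right)} = \left(\left(1 - 2\right) + 7\right)^{2} = \left(-1 + 7\right)^{2} = 6^{2} = 36$)
$s = 7550$ ($s = 7514 + 36 = 7550$)
$-7220 + s = -7220 + 7550 = 330$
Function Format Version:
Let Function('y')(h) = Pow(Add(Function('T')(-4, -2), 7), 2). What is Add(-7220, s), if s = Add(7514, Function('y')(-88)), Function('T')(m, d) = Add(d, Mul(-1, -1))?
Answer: 330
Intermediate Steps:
Function('T')(m, d) = Add(1, d) (Function('T')(m, d) = Add(d, 1) = Add(1, d))
Function('y')(h) = 36 (Function('y')(h) = Pow(Add(Add(1, -2), 7), 2) = Pow(Add(-1, 7), 2) = Pow(6, 2) = 36)
s = 7550 (s = Add(7514, 36) = 7550)
Add(-7220, s) = Add(-7220, 7550) = 330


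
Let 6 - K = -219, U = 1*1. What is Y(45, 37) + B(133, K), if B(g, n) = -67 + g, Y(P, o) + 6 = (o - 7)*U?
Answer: 90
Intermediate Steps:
U = 1
K = 225 (K = 6 - 1*(-219) = 6 + 219 = 225)
Y(P, o) = -13 + o (Y(P, o) = -6 + (o - 7)*1 = -6 + (-7 + o)*1 = -6 + (-7 + o) = -13 + o)
Y(45, 37) + B(133, K) = (-13 + 37) + (-67 + 133) = 24 + 66 = 90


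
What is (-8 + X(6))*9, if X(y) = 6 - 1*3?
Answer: -45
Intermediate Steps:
X(y) = 3 (X(y) = 6 - 3 = 3)
(-8 + X(6))*9 = (-8 + 3)*9 = -5*9 = -45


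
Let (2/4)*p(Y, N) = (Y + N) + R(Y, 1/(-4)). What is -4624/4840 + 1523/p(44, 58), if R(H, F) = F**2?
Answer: 6427446/987965 ≈ 6.5057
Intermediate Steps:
p(Y, N) = 1/8 + 2*N + 2*Y (p(Y, N) = 2*((Y + N) + (1/(-4))**2) = 2*((N + Y) + (-1/4)**2) = 2*((N + Y) + 1/16) = 2*(1/16 + N + Y) = 1/8 + 2*N + 2*Y)
-4624/4840 + 1523/p(44, 58) = -4624/4840 + 1523/(1/8 + 2*58 + 2*44) = -4624*1/4840 + 1523/(1/8 + 116 + 88) = -578/605 + 1523/(1633/8) = -578/605 + 1523*(8/1633) = -578/605 + 12184/1633 = 6427446/987965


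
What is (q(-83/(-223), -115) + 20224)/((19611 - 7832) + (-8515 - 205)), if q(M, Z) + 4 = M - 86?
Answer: 4489965/682157 ≈ 6.5820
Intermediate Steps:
q(M, Z) = -90 + M (q(M, Z) = -4 + (M - 86) = -4 + (-86 + M) = -90 + M)
(q(-83/(-223), -115) + 20224)/((19611 - 7832) + (-8515 - 205)) = ((-90 - 83/(-223)) + 20224)/((19611 - 7832) + (-8515 - 205)) = ((-90 - 83*(-1/223)) + 20224)/(11779 - 8720) = ((-90 + 83/223) + 20224)/3059 = (-19987/223 + 20224)*(1/3059) = (4489965/223)*(1/3059) = 4489965/682157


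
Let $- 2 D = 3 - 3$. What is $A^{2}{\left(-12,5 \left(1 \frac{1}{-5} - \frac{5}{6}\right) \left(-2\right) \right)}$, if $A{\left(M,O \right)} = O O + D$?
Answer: $\frac{923521}{81} \approx 11402.0$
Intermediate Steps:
$D = 0$ ($D = - \frac{3 - 3}{2} = \left(- \frac{1}{2}\right) 0 = 0$)
$A{\left(M,O \right)} = O^{2}$ ($A{\left(M,O \right)} = O O + 0 = O^{2} + 0 = O^{2}$)
$A^{2}{\left(-12,5 \left(1 \frac{1}{-5} - \frac{5}{6}\right) \left(-2\right) \right)} = \left(\left(5 \left(1 \frac{1}{-5} - \frac{5}{6}\right) \left(-2\right)\right)^{2}\right)^{2} = \left(\left(5 \left(1 \left(- \frac{1}{5}\right) - \frac{5}{6}\right) \left(-2\right)\right)^{2}\right)^{2} = \left(\left(5 \left(- \frac{1}{5} - \frac{5}{6}\right) \left(-2\right)\right)^{2}\right)^{2} = \left(\left(5 \left(- \frac{31}{30}\right) \left(-2\right)\right)^{2}\right)^{2} = \left(\left(\left(- \frac{31}{6}\right) \left(-2\right)\right)^{2}\right)^{2} = \left(\left(\frac{31}{3}\right)^{2}\right)^{2} = \left(\frac{961}{9}\right)^{2} = \frac{923521}{81}$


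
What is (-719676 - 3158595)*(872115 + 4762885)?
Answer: -21854057085000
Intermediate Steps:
(-719676 - 3158595)*(872115 + 4762885) = -3878271*5635000 = -21854057085000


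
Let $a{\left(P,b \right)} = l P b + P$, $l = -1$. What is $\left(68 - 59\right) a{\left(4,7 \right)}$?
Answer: $-216$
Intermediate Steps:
$a{\left(P,b \right)} = P - P b$ ($a{\left(P,b \right)} = - P b + P = P - P b$)
$\left(68 - 59\right) a{\left(4,7 \right)} = \left(68 - 59\right) 4 \left(1 - 7\right) = 9 \cdot 4 \left(1 - 7\right) = 9 \cdot 4 \left(-6\right) = 9 \left(-24\right) = -216$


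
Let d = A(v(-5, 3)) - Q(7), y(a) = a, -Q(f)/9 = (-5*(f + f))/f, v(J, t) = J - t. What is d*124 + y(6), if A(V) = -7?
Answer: -12022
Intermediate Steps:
Q(f) = 90 (Q(f) = -9*(-5*(f + f))/f = -9*(-10*f)/f = -9*(-10) = 90)
d = -97 (d = -7 - 1*90 = -7 - 90 = -97)
d*124 + y(6) = -97*124 + 6 = -12028 + 6 = -12022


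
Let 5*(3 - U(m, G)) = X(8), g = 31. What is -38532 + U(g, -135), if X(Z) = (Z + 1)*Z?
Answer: -192717/5 ≈ -38543.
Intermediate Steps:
X(Z) = Z*(1 + Z) (X(Z) = (1 + Z)*Z = Z*(1 + Z))
U(m, G) = -57/5 (U(m, G) = 3 - 8*(1 + 8)/5 = 3 - 8*9/5 = 3 - ⅕*72 = 3 - 72/5 = -57/5)
-38532 + U(g, -135) = -38532 - 57/5 = -192717/5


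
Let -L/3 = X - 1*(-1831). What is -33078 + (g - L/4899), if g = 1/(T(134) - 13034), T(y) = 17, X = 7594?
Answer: -703008456766/21256761 ≈ -33072.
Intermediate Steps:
L = -28275 (L = -3*(7594 - 1*(-1831)) = -3*(7594 + 1831) = -3*9425 = -28275)
g = -1/13017 (g = 1/(17 - 13034) = 1/(-13017) = -1/13017 ≈ -7.6823e-5)
-33078 + (g - L/4899) = -33078 + (-1/13017 - (-28275)/4899) = -33078 + (-1/13017 - 1*(-9425/1633)) = -33078 + (-1/13017 + 9425/1633) = -33078 + 122683592/21256761 = -703008456766/21256761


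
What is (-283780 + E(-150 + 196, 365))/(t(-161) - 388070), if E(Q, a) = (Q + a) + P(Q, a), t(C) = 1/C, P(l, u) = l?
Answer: 45615003/62479271 ≈ 0.73008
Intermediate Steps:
E(Q, a) = a + 2*Q (E(Q, a) = (Q + a) + Q = a + 2*Q)
(-283780 + E(-150 + 196, 365))/(t(-161) - 388070) = (-283780 + (365 + 2*(-150 + 196)))/(1/(-161) - 388070) = (-283780 + (365 + 2*46))/(-1/161 - 388070) = (-283780 + (365 + 92))/(-62479271/161) = (-283780 + 457)*(-161/62479271) = -283323*(-161/62479271) = 45615003/62479271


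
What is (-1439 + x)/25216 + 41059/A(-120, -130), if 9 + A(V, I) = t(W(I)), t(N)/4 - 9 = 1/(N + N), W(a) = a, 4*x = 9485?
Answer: 134597957053/88457728 ≈ 1521.6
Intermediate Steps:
x = 9485/4 (x = (1/4)*9485 = 9485/4 ≈ 2371.3)
t(N) = 36 + 2/N (t(N) = 36 + 4/(N + N) = 36 + 4/((2*N)) = 36 + 4*(1/(2*N)) = 36 + 2/N)
A(V, I) = 27 + 2/I (A(V, I) = -9 + (36 + 2/I) = 27 + 2/I)
(-1439 + x)/25216 + 41059/A(-120, -130) = (-1439 + 9485/4)/25216 + 41059/(27 + 2/(-130)) = (3729/4)*(1/25216) + 41059/(27 + 2*(-1/130)) = 3729/100864 + 41059/(27 - 1/65) = 3729/100864 + 41059/(1754/65) = 3729/100864 + 41059*(65/1754) = 3729/100864 + 2668835/1754 = 134597957053/88457728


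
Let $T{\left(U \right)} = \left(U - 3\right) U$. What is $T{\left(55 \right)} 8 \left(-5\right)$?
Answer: $-114400$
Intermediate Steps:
$T{\left(U \right)} = U \left(-3 + U\right)$ ($T{\left(U \right)} = \left(-3 + U\right) U = U \left(-3 + U\right)$)
$T{\left(55 \right)} 8 \left(-5\right) = 55 \left(-3 + 55\right) 8 \left(-5\right) = 55 \cdot 52 \left(-40\right) = 2860 \left(-40\right) = -114400$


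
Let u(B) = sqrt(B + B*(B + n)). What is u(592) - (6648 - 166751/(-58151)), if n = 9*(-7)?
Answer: -386754599/58151 + 4*sqrt(19610) ≈ -6090.7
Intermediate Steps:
n = -63
u(B) = sqrt(B + B*(-63 + B)) (u(B) = sqrt(B + B*(B - 63)) = sqrt(B + B*(-63 + B)))
u(592) - (6648 - 166751/(-58151)) = sqrt(592*(-62 + 592)) - (6648 - 166751/(-58151)) = sqrt(592*530) - (6648 - 166751*(-1)/58151) = sqrt(313760) - (6648 - 1*(-166751/58151)) = 4*sqrt(19610) - (6648 + 166751/58151) = 4*sqrt(19610) - 1*386754599/58151 = 4*sqrt(19610) - 386754599/58151 = -386754599/58151 + 4*sqrt(19610)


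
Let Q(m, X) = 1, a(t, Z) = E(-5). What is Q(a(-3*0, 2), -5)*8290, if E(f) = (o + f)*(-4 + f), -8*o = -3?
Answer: 8290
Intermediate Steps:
o = 3/8 (o = -1/8*(-3) = 3/8 ≈ 0.37500)
E(f) = (-4 + f)*(3/8 + f) (E(f) = (3/8 + f)*(-4 + f) = (-4 + f)*(3/8 + f))
a(t, Z) = 333/8 (a(t, Z) = -3/2 + (-5)**2 - 29/8*(-5) = -3/2 + 25 + 145/8 = 333/8)
Q(a(-3*0, 2), -5)*8290 = 1*8290 = 8290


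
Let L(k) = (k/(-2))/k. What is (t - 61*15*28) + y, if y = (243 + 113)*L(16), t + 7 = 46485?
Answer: 20680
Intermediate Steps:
t = 46478 (t = -7 + 46485 = 46478)
L(k) = -½ (L(k) = (k*(-½))/k = (-k/2)/k = -½)
y = -178 (y = (243 + 113)*(-½) = 356*(-½) = -178)
(t - 61*15*28) + y = (46478 - 61*15*28) - 178 = (46478 - 915*28) - 178 = (46478 - 25620) - 178 = 20858 - 178 = 20680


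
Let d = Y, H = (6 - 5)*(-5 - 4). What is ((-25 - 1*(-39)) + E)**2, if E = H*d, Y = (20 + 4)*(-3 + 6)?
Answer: 401956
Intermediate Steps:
H = -9 (H = 1*(-9) = -9)
Y = 72 (Y = 24*3 = 72)
d = 72
E = -648 (E = -9*72 = -648)
((-25 - 1*(-39)) + E)**2 = ((-25 - 1*(-39)) - 648)**2 = ((-25 + 39) - 648)**2 = (14 - 648)**2 = (-634)**2 = 401956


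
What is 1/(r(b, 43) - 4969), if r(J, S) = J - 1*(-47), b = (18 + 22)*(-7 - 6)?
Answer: -1/5442 ≈ -0.00018376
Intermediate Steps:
b = -520 (b = 40*(-13) = -520)
r(J, S) = 47 + J (r(J, S) = J + 47 = 47 + J)
1/(r(b, 43) - 4969) = 1/((47 - 520) - 4969) = 1/(-473 - 4969) = 1/(-5442) = -1/5442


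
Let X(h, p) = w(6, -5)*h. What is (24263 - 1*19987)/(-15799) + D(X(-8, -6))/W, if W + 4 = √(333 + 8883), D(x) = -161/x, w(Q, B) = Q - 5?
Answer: -26239/505568 ≈ -0.051900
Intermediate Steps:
w(Q, B) = -5 + Q
X(h, p) = h (X(h, p) = (-5 + 6)*h = 1*h = h)
W = 92 (W = -4 + √(333 + 8883) = -4 + √9216 = -4 + 96 = 92)
(24263 - 1*19987)/(-15799) + D(X(-8, -6))/W = (24263 - 1*19987)/(-15799) - 161/(-8)/92 = (24263 - 19987)*(-1/15799) - 161*(-⅛)*(1/92) = 4276*(-1/15799) + (161/8)*(1/92) = -4276/15799 + 7/32 = -26239/505568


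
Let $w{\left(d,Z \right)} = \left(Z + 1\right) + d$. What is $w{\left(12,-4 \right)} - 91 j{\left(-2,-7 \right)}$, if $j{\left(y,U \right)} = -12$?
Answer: $1101$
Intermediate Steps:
$w{\left(d,Z \right)} = 1 + Z + d$ ($w{\left(d,Z \right)} = \left(1 + Z\right) + d = 1 + Z + d$)
$w{\left(12,-4 \right)} - 91 j{\left(-2,-7 \right)} = \left(1 - 4 + 12\right) - -1092 = 9 + 1092 = 1101$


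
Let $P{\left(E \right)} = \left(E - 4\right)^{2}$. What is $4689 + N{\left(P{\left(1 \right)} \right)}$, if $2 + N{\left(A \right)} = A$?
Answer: $4696$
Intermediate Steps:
$P{\left(E \right)} = \left(-4 + E\right)^{2}$
$N{\left(A \right)} = -2 + A$
$4689 + N{\left(P{\left(1 \right)} \right)} = 4689 - \left(2 - \left(-4 + 1\right)^{2}\right) = 4689 - \left(2 - \left(-3\right)^{2}\right) = 4689 + \left(-2 + 9\right) = 4689 + 7 = 4696$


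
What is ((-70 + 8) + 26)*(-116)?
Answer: 4176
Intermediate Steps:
((-70 + 8) + 26)*(-116) = (-62 + 26)*(-116) = -36*(-116) = 4176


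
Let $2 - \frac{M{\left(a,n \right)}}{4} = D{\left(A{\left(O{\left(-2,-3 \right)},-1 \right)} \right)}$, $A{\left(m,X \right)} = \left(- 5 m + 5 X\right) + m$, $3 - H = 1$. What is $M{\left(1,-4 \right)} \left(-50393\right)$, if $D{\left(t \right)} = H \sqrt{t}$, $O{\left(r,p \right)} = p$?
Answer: $-403144 + 403144 \sqrt{7} \approx 6.6348 \cdot 10^{5}$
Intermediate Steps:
$H = 2$ ($H = 3 - 1 = 2$)
$A{\left(m,X \right)} = - 4 m + 5 X$
$D{\left(t \right)} = 2 \sqrt{t}$
$M{\left(a,n \right)} = 8 - 8 \sqrt{7}$ ($M{\left(a,n \right)} = 8 - 4 \cdot 2 \sqrt{\left(-4\right) \left(-3\right) + 5 \left(-1\right)} = 8 - 4 \cdot 2 \sqrt{12 - 5} = 8 - 4 \cdot 2 \sqrt{7} = 8 - 8 \sqrt{7}$)
$M{\left(1,-4 \right)} \left(-50393\right) = \left(8 - 8 \sqrt{7}\right) \left(-50393\right) = -403144 + 403144 \sqrt{7}$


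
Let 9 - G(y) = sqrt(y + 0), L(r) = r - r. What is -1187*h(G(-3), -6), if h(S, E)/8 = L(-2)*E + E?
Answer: 56976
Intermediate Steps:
L(r) = 0
G(y) = 9 - sqrt(y) (G(y) = 9 - sqrt(y + 0) = 9 - sqrt(y))
h(S, E) = 8*E (h(S, E) = 8*(0*E + E) = 8*(0 + E) = 8*E)
-1187*h(G(-3), -6) = -9496*(-6) = -1187*(-48) = 56976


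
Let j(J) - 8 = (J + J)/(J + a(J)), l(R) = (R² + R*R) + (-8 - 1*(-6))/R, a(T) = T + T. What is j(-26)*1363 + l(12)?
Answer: 24201/2 ≈ 12101.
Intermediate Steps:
a(T) = 2*T
l(R) = -2/R + 2*R² (l(R) = (R² + R²) + (-8 + 6)/R = 2*R² - 2/R = -2/R + 2*R²)
j(J) = 26/3 (j(J) = 8 + (J + J)/(J + 2*J) = 8 + (2*J)/((3*J)) = 8 + (2*J)*(1/(3*J)) = 8 + ⅔ = 26/3)
j(-26)*1363 + l(12) = (26/3)*1363 + 2*(-1 + 12³)/12 = 35438/3 + 2*(1/12)*(-1 + 1728) = 35438/3 + 2*(1/12)*1727 = 35438/3 + 1727/6 = 24201/2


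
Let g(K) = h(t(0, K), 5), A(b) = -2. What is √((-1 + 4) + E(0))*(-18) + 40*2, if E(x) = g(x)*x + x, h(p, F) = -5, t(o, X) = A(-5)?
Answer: 80 - 18*√3 ≈ 48.823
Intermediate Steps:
t(o, X) = -2
g(K) = -5
E(x) = -4*x (E(x) = -5*x + x = -4*x)
√((-1 + 4) + E(0))*(-18) + 40*2 = √((-1 + 4) - 4*0)*(-18) + 40*2 = √(3 + 0)*(-18) + 80 = √3*(-18) + 80 = -18*√3 + 80 = 80 - 18*√3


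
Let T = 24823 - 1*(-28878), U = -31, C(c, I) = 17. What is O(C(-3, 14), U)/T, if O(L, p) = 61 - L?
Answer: 44/53701 ≈ 0.00081935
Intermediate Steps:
T = 53701 (T = 24823 + 28878 = 53701)
O(C(-3, 14), U)/T = (61 - 1*17)/53701 = (61 - 17)*(1/53701) = 44*(1/53701) = 44/53701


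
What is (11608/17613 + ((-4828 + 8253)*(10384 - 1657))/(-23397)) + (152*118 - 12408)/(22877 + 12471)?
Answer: -1549762632616787/1213883785719 ≈ -1276.7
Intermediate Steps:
(11608/17613 + ((-4828 + 8253)*(10384 - 1657))/(-23397)) + (152*118 - 12408)/(22877 + 12471) = (11608*(1/17613) + (3425*8727)*(-1/23397)) + (17936 - 12408)/35348 = (11608/17613 + 29889975*(-1/23397)) + 5528*(1/35348) = (11608/17613 - 9963325/7799) + 1382/8837 = -175393512433/137363787 + 1382/8837 = -1549762632616787/1213883785719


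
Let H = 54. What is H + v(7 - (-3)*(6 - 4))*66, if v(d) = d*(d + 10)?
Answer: 19788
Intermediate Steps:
v(d) = d*(10 + d)
H + v(7 - (-3)*(6 - 4))*66 = 54 + ((7 - (-3)*(6 - 4))*(10 + (7 - (-3)*(6 - 4))))*66 = 54 + ((7 - (-3)*2)*(10 + (7 - (-3)*2)))*66 = 54 + ((7 - 1*(-6))*(10 + (7 - 1*(-6))))*66 = 54 + ((7 + 6)*(10 + (7 + 6)))*66 = 54 + (13*(10 + 13))*66 = 54 + (13*23)*66 = 54 + 299*66 = 54 + 19734 = 19788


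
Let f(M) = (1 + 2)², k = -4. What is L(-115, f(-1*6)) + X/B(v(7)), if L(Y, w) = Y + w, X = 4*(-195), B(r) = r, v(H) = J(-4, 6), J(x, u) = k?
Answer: 89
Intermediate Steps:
J(x, u) = -4
v(H) = -4
X = -780
f(M) = 9 (f(M) = 3² = 9)
L(-115, f(-1*6)) + X/B(v(7)) = (-115 + 9) - 780/(-4) = -106 - 780*(-¼) = -106 + 195 = 89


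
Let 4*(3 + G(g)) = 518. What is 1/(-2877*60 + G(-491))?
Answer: -2/344987 ≈ -5.7973e-6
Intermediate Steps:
G(g) = 253/2 (G(g) = -3 + (¼)*518 = -3 + 259/2 = 253/2)
1/(-2877*60 + G(-491)) = 1/(-2877*60 + 253/2) = 1/(-172620 + 253/2) = 1/(-344987/2) = -2/344987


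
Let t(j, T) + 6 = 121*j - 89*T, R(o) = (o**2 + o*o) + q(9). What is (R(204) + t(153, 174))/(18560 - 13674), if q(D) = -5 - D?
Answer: 86239/4886 ≈ 17.650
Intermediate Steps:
R(o) = -14 + 2*o**2 (R(o) = (o**2 + o*o) + (-5 - 1*9) = (o**2 + o**2) + (-5 - 9) = 2*o**2 - 14 = -14 + 2*o**2)
t(j, T) = -6 - 89*T + 121*j (t(j, T) = -6 + (121*j - 89*T) = -6 + (-89*T + 121*j) = -6 - 89*T + 121*j)
(R(204) + t(153, 174))/(18560 - 13674) = ((-14 + 2*204**2) + (-6 - 89*174 + 121*153))/(18560 - 13674) = ((-14 + 2*41616) + (-6 - 15486 + 18513))/4886 = ((-14 + 83232) + 3021)*(1/4886) = (83218 + 3021)*(1/4886) = 86239*(1/4886) = 86239/4886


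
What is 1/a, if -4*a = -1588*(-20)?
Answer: -1/7940 ≈ -0.00012594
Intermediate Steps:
a = -7940 (a = -(-397)*(-20) = -¼*31760 = -7940)
1/a = 1/(-7940) = -1/7940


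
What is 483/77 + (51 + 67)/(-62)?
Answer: 1490/341 ≈ 4.3695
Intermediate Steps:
483/77 + (51 + 67)/(-62) = 483*(1/77) + 118*(-1/62) = 69/11 - 59/31 = 1490/341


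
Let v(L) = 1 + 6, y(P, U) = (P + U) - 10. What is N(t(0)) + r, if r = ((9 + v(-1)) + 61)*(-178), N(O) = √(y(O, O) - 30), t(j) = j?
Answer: -13706 + 2*I*√10 ≈ -13706.0 + 6.3246*I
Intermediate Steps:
y(P, U) = -10 + P + U
v(L) = 7
N(O) = √(-40 + 2*O) (N(O) = √((-10 + O + O) - 30) = √((-10 + 2*O) - 30) = √(-40 + 2*O))
r = -13706 (r = ((9 + 7) + 61)*(-178) = (16 + 61)*(-178) = 77*(-178) = -13706)
N(t(0)) + r = √(-40 + 2*0) - 13706 = √(-40 + 0) - 13706 = √(-40) - 13706 = 2*I*√10 - 13706 = -13706 + 2*I*√10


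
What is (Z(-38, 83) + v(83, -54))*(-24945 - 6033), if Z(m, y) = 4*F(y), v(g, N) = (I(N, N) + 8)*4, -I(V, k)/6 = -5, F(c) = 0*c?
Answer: -4708656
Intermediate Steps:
F(c) = 0
I(V, k) = 30 (I(V, k) = -6*(-5) = 30)
v(g, N) = 152 (v(g, N) = (30 + 8)*4 = 38*4 = 152)
Z(m, y) = 0 (Z(m, y) = 4*0 = 0)
(Z(-38, 83) + v(83, -54))*(-24945 - 6033) = (0 + 152)*(-24945 - 6033) = 152*(-30978) = -4708656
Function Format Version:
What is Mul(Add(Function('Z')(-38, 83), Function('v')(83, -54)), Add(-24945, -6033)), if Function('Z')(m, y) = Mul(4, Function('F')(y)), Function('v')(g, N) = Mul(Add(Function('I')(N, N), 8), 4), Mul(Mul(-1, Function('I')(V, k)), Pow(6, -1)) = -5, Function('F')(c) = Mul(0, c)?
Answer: -4708656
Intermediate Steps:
Function('F')(c) = 0
Function('I')(V, k) = 30 (Function('I')(V, k) = Mul(-6, -5) = 30)
Function('v')(g, N) = 152 (Function('v')(g, N) = Mul(Add(30, 8), 4) = Mul(38, 4) = 152)
Function('Z')(m, y) = 0 (Function('Z')(m, y) = Mul(4, 0) = 0)
Mul(Add(Function('Z')(-38, 83), Function('v')(83, -54)), Add(-24945, -6033)) = Mul(Add(0, 152), Add(-24945, -6033)) = Mul(152, -30978) = -4708656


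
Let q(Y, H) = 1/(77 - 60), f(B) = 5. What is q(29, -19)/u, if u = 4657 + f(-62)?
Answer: 1/79254 ≈ 1.2618e-5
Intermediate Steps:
q(Y, H) = 1/17
u = 4662 (u = 4657 + 5 = 4662)
q(29, -19)/u = (1/17)/4662 = (1/17)*(1/4662) = 1/79254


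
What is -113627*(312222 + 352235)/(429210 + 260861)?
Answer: -75500255539/690071 ≈ -1.0941e+5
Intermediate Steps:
-113627*(312222 + 352235)/(429210 + 260861) = -113627/(690071/664457) = -113627/(690071*(1/664457)) = -113627/690071/664457 = -113627*664457/690071 = -75500255539/690071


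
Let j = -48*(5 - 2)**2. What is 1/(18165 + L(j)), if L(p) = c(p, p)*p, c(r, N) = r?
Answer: 1/204789 ≈ 4.8831e-6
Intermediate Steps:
j = -432 (j = -48*3**2 = -48*9 = -432)
L(p) = p**2 (L(p) = p*p = p**2)
1/(18165 + L(j)) = 1/(18165 + (-432)**2) = 1/(18165 + 186624) = 1/204789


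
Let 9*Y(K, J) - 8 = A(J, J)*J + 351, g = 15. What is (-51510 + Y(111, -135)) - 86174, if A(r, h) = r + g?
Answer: -1222597/9 ≈ -1.3584e+5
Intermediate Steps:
A(r, h) = 15 + r (A(r, h) = r + 15 = 15 + r)
Y(K, J) = 359/9 + J*(15 + J)/9 (Y(K, J) = 8/9 + ((15 + J)*J + 351)/9 = 8/9 + (J*(15 + J) + 351)/9 = 8/9 + (351 + J*(15 + J))/9 = 8/9 + (39 + J*(15 + J)/9) = 359/9 + J*(15 + J)/9)
(-51510 + Y(111, -135)) - 86174 = (-51510 + (359/9 + (⅑)*(-135)*(15 - 135))) - 86174 = (-51510 + (359/9 + (⅑)*(-135)*(-120))) - 86174 = (-51510 + (359/9 + 1800)) - 86174 = (-51510 + 16559/9) - 86174 = -447031/9 - 86174 = -1222597/9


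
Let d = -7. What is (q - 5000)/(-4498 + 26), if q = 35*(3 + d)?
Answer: 1285/1118 ≈ 1.1494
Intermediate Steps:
q = -140 (q = 35*(3 - 7) = 35*(-4) = -140)
(q - 5000)/(-4498 + 26) = (-140 - 5000)/(-4498 + 26) = -5140/(-4472) = -5140*(-1/4472) = 1285/1118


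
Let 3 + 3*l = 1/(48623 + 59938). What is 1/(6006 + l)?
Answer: 325683/1955726416 ≈ 0.00016653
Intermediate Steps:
l = -325682/325683 (l = -1 + 1/(3*(48623 + 59938)) = -1 + (⅓)/108561 = -1 + (⅓)*(1/108561) = -1 + 1/325683 = -325682/325683 ≈ -1.0000)
1/(6006 + l) = 1/(6006 - 325682/325683) = 1/(1955726416/325683) = 325683/1955726416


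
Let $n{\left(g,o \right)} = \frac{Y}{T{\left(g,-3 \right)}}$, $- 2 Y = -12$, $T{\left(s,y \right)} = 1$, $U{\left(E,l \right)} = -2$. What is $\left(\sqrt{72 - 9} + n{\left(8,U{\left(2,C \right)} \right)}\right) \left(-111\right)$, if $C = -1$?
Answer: $-666 - 333 \sqrt{7} \approx -1547.0$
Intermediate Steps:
$Y = 6$ ($Y = \left(- \frac{1}{2}\right) \left(-12\right) = 6$)
$n{\left(g,o \right)} = 6$ ($n{\left(g,o \right)} = \frac{6}{1} = 6 \cdot 1 = 6$)
$\left(\sqrt{72 - 9} + n{\left(8,U{\left(2,C \right)} \right)}\right) \left(-111\right) = \left(\sqrt{72 - 9} + 6\right) \left(-111\right) = \left(\sqrt{63} + 6\right) \left(-111\right) = \left(3 \sqrt{7} + 6\right) \left(-111\right) = \left(6 + 3 \sqrt{7}\right) \left(-111\right) = -666 - 333 \sqrt{7}$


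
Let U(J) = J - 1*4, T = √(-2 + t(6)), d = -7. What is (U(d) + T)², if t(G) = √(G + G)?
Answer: (11 - √2*√(-1 + √3))² ≈ 95.844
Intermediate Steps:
t(G) = √2*√G (t(G) = √(2*G) = √2*√G)
T = √(-2 + 2*√3) (T = √(-2 + √2*√6) = √(-2 + 2*√3) ≈ 1.2100)
U(J) = -4 + J (U(J) = J - 4 = -4 + J)
(U(d) + T)² = ((-4 - 7) + √(-2 + 2*√3))² = (-11 + √(-2 + 2*√3))²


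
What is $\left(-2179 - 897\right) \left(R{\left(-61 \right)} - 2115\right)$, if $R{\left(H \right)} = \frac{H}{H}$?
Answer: $6502664$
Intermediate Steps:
$R{\left(H \right)} = 1$
$\left(-2179 - 897\right) \left(R{\left(-61 \right)} - 2115\right) = \left(-2179 - 897\right) \left(1 - 2115\right) = - 3076 \left(1 - 2115\right) = \left(-3076\right) \left(-2114\right) = 6502664$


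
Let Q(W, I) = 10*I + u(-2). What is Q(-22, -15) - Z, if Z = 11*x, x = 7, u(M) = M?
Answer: -229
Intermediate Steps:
Q(W, I) = -2 + 10*I (Q(W, I) = 10*I - 2 = -2 + 10*I)
Z = 77 (Z = 11*7 = 77)
Q(-22, -15) - Z = (-2 + 10*(-15)) - 1*77 = (-2 - 150) - 77 = -152 - 77 = -229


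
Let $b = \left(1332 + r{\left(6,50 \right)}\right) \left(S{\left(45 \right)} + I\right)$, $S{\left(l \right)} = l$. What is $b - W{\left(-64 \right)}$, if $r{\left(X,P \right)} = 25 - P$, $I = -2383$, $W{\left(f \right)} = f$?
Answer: $-3055702$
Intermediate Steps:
$b = -3055766$ ($b = \left(1332 + \left(25 - 50\right)\right) \left(45 - 2383\right) = \left(1332 + \left(25 - 50\right)\right) \left(-2338\right) = \left(1332 - 25\right) \left(-2338\right) = 1307 \left(-2338\right) = -3055766$)
$b - W{\left(-64 \right)} = -3055766 - -64 = -3055766 + 64 = -3055702$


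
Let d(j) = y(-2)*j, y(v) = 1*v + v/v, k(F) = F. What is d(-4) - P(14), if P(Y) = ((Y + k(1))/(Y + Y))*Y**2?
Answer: -101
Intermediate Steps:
y(v) = 1 + v (y(v) = v + 1 = 1 + v)
P(Y) = Y*(1 + Y)/2 (P(Y) = ((Y + 1)/(Y + Y))*Y**2 = ((1 + Y)/((2*Y)))*Y**2 = ((1 + Y)*(1/(2*Y)))*Y**2 = ((1 + Y)/(2*Y))*Y**2 = Y*(1 + Y)/2)
d(j) = -j (d(j) = (1 - 2)*j = -j)
d(-4) - P(14) = -1*(-4) - 14*(1 + 14)/2 = 4 - 14*15/2 = 4 - 1*105 = 4 - 105 = -101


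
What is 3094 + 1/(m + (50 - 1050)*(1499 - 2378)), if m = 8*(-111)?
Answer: 2716878529/878112 ≈ 3094.0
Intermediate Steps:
m = -888
3094 + 1/(m + (50 - 1050)*(1499 - 2378)) = 3094 + 1/(-888 + (50 - 1050)*(1499 - 2378)) = 3094 + 1/(-888 - 1000*(-879)) = 3094 + 1/(-888 + 879000) = 3094 + 1/878112 = 2716878529/878112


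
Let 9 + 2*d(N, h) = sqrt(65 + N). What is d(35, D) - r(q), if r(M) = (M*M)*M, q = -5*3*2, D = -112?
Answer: 54001/2 ≈ 27001.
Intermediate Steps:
d(N, h) = -9/2 + sqrt(65 + N)/2
q = -30 (q = -15*2 = -30)
r(M) = M**3 (r(M) = M**2*M = M**3)
d(35, D) - r(q) = (-9/2 + sqrt(65 + 35)/2) - 1*(-30)**3 = (-9/2 + sqrt(100)/2) - 1*(-27000) = (-9/2 + (1/2)*10) + 27000 = (-9/2 + 5) + 27000 = 1/2 + 27000 = 54001/2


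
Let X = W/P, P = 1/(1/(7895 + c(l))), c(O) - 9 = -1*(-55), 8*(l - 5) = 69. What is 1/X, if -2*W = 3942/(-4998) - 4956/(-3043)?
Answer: -791161742/41747 ≈ -18951.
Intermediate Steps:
l = 109/8 (l = 5 + (⅛)*69 = 5 + 69/8 = 109/8 ≈ 13.625)
W = -125241/298214 (W = -(3942/(-4998) - 4956/(-3043))/2 = -(3942*(-1/4998) - 4956*(-1/3043))/2 = -(-657/833 + 4956/3043)/2 = -½*125241/149107 = -125241/298214 ≈ -0.41997)
c(O) = 64 (c(O) = 9 - 1*(-55) = 9 + 55 = 64)
P = 7959 (P = 1/(1/(7895 + 64)) = 1/(1/7959) = 7959)
X = -41747/791161742 (X = -125241/298214/7959 = -125241/298214*1/7959 = -41747/791161742 ≈ -5.2767e-5)
1/X = 1/(-41747/791161742) = -791161742/41747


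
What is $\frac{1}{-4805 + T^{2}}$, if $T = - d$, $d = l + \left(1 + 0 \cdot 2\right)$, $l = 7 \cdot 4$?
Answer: $- \frac{1}{3964} \approx -0.00025227$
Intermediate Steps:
$l = 28$
$d = 29$ ($d = 28 + \left(1 + 0 \cdot 2\right) = 28 + \left(1 + 0\right) = 28 + 1 = 29$)
$T = -29$ ($T = \left(-1\right) 29 = -29$)
$\frac{1}{-4805 + T^{2}} = \frac{1}{-4805 + \left(-29\right)^{2}} = \frac{1}{-4805 + 841} = \frac{1}{-3964} = - \frac{1}{3964}$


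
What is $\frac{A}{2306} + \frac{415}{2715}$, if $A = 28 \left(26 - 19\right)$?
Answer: $\frac{148913}{626079} \approx 0.23785$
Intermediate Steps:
$A = 196$ ($A = 28 \cdot 7 = 196$)
$\frac{A}{2306} + \frac{415}{2715} = \frac{196}{2306} + \frac{415}{2715} = 196 \cdot \frac{1}{2306} + 415 \cdot \frac{1}{2715} = \frac{98}{1153} + \frac{83}{543} = \frac{148913}{626079}$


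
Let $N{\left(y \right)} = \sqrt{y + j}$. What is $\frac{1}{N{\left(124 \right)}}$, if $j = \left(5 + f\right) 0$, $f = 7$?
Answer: $\frac{\sqrt{31}}{62} \approx 0.089803$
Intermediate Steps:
$j = 0$ ($j = \left(5 + 7\right) 0 = 12 \cdot 0 = 0$)
$N{\left(y \right)} = \sqrt{y}$ ($N{\left(y \right)} = \sqrt{y + 0} = \sqrt{y}$)
$\frac{1}{N{\left(124 \right)}} = \frac{1}{\sqrt{124}} = \frac{1}{2 \sqrt{31}} = \frac{\sqrt{31}}{62}$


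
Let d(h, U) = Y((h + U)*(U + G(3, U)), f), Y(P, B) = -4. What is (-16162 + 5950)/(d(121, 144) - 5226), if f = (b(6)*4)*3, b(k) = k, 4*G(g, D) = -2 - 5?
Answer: 5106/2615 ≈ 1.9526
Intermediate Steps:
G(g, D) = -7/4 (G(g, D) = (-2 - 5)/4 = (¼)*(-7) = -7/4)
f = 72 (f = (6*4)*3 = 24*3 = 72)
d(h, U) = -4
(-16162 + 5950)/(d(121, 144) - 5226) = (-16162 + 5950)/(-4 - 5226) = -10212/(-5230) = -10212*(-1/5230) = 5106/2615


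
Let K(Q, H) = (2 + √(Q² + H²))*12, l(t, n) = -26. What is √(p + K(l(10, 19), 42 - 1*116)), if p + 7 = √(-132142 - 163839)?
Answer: √(17 + 24*√1538 + I*√295981) ≈ 32.094 + 8.4756*I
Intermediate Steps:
K(Q, H) = 24 + 12*√(H² + Q²) (K(Q, H) = (2 + √(H² + Q²))*12 = 24 + 12*√(H² + Q²))
p = -7 + I*√295981 (p = -7 + √(-132142 - 163839) = -7 + √(-295981) = -7 + I*√295981 ≈ -7.0 + 544.04*I)
√(p + K(l(10, 19), 42 - 1*116)) = √((-7 + I*√295981) + (24 + 12*√((42 - 1*116)² + (-26)²))) = √((-7 + I*√295981) + (24 + 12*√((42 - 116)² + 676))) = √((-7 + I*√295981) + (24 + 12*√((-74)² + 676))) = √((-7 + I*√295981) + (24 + 12*√(5476 + 676))) = √((-7 + I*√295981) + (24 + 12*√6152)) = √((-7 + I*√295981) + (24 + 12*(2*√1538))) = √((-7 + I*√295981) + (24 + 24*√1538)) = √(17 + 24*√1538 + I*√295981)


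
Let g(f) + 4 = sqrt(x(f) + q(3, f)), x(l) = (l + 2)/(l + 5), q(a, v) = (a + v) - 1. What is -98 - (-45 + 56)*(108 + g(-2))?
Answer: -1242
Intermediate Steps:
q(a, v) = -1 + a + v
x(l) = (2 + l)/(5 + l)
g(f) = -4 + sqrt(2 + f + (2 + f)/(5 + f)) (g(f) = -4 + sqrt((2 + f)/(5 + f) + (-1 + 3 + f)) = -4 + sqrt((2 + f)/(5 + f) + (2 + f)) = -4 + sqrt(2 + f + (2 + f)/(5 + f)))
-98 - (-45 + 56)*(108 + g(-2)) = -98 - (-45 + 56)*(108 + (-4 + sqrt((12 + (-2)**2 + 8*(-2))/(5 - 2)))) = -98 - 11*(108 + (-4 + sqrt((12 + 4 - 16)/3))) = -98 - 11*(108 + (-4 + sqrt((1/3)*0))) = -98 - 11*(108 + (-4 + sqrt(0))) = -98 - 11*(108 + (-4 + 0)) = -98 - 11*(108 - 4) = -98 - 11*104 = -98 - 1*1144 = -98 - 1144 = -1242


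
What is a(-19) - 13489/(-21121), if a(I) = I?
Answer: -387810/21121 ≈ -18.361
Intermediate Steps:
a(-19) - 13489/(-21121) = -19 - 13489/(-21121) = -19 - 13489*(-1)/21121 = -19 - 1*(-13489/21121) = -19 + 13489/21121 = -387810/21121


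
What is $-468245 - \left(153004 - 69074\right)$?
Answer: $-552175$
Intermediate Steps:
$-468245 - \left(153004 - 69074\right) = -468245 - 83930 = -552175$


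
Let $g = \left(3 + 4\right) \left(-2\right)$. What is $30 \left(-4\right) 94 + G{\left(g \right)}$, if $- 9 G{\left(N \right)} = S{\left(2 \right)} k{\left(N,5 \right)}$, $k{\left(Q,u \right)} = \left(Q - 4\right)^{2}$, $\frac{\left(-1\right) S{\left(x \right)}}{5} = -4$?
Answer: $-12000$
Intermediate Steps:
$S{\left(x \right)} = 20$ ($S{\left(x \right)} = \left(-5\right) \left(-4\right) = 20$)
$g = -14$ ($g = 7 \left(-2\right) = -14$)
$k{\left(Q,u \right)} = \left(-4 + Q\right)^{2}$
$G{\left(N \right)} = - \frac{20 \left(-4 + N\right)^{2}}{9}$
$30 \left(-4\right) 94 + G{\left(g \right)} = 30 \left(-4\right) 94 - \frac{20 \left(-4 - 14\right)^{2}}{9} = \left(-120\right) 94 - \frac{20 \left(-18\right)^{2}}{9} = -11280 - 720 = -12000$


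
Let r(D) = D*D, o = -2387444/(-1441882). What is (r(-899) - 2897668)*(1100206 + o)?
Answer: -1657333480314686256/720941 ≈ -2.2988e+12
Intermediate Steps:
o = 1193722/720941 (o = -2387444*(-1/1441882) = 1193722/720941 ≈ 1.6558)
r(D) = D**2
(r(-899) - 2897668)*(1100206 + o) = ((-899)**2 - 2897668)*(1100206 + 1193722/720941) = (808201 - 2897668)*(793184807568/720941) = -2089467*793184807568/720941 = -1657333480314686256/720941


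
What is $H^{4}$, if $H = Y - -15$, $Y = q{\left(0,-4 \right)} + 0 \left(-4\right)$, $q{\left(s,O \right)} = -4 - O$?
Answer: $50625$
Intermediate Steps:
$Y = 0$ ($Y = \left(-4 - -4\right) + 0 \left(-4\right) = \left(-4 + 4\right) + 0 = 0 + 0 = 0$)
$H = 15$ ($H = 0 - -15 = 0 + 15 = 15$)
$H^{4} = 15^{4} = 50625$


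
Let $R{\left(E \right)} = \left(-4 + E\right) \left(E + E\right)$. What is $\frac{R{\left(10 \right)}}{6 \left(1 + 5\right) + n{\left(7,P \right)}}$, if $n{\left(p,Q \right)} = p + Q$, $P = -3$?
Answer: $3$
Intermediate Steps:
$R{\left(E \right)} = 2 E \left(-4 + E\right)$ ($R{\left(E \right)} = \left(-4 + E\right) 2 E = 2 E \left(-4 + E\right)$)
$n{\left(p,Q \right)} = Q + p$
$\frac{R{\left(10 \right)}}{6 \left(1 + 5\right) + n{\left(7,P \right)}} = \frac{2 \cdot 10 \left(-4 + 10\right)}{6 \left(1 + 5\right) + \left(-3 + 7\right)} = \frac{2 \cdot 10 \cdot 6}{6 \cdot 6 + 4} = \frac{120}{36 + 4} = \frac{120}{40} = 120 \cdot \frac{1}{40} = 3$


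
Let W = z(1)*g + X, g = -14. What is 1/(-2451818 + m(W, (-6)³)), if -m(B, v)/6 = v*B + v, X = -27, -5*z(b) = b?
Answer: -5/12409426 ≈ -4.0292e-7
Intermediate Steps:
z(b) = -b/5
W = -121/5 (W = -⅕*1*(-14) - 27 = -⅕*(-14) - 27 = 14/5 - 27 = -121/5 ≈ -24.200)
m(B, v) = -6*v - 6*B*v (m(B, v) = -6*(v*B + v) = -6*(B*v + v) = -6*(v + B*v) = -6*v - 6*B*v)
1/(-2451818 + m(W, (-6)³)) = 1/(-2451818 - 6*(-6)³*(1 - 121/5)) = 1/(-2451818 - 6*(-216)*(-116/5)) = 1/(-2451818 - 150336/5) = 1/(-12409426/5) = -5/12409426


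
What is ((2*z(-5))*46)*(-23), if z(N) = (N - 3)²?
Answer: -135424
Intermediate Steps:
z(N) = (-3 + N)²
((2*z(-5))*46)*(-23) = ((2*(-3 - 5)²)*46)*(-23) = ((2*(-8)²)*46)*(-23) = ((2*64)*46)*(-23) = (128*46)*(-23) = 5888*(-23) = -135424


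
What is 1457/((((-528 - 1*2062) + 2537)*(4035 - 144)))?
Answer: -1457/206223 ≈ -0.0070652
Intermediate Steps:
1457/((((-528 - 1*2062) + 2537)*(4035 - 144))) = 1457/((((-528 - 2062) + 2537)*3891)) = 1457/(((-2590 + 2537)*3891)) = 1457/((-53*3891)) = 1457/(-206223) = 1457*(-1/206223) = -1457/206223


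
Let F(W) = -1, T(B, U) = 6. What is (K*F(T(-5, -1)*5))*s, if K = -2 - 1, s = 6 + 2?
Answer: 24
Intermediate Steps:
s = 8
K = -3
(K*F(T(-5, -1)*5))*s = -3*(-1)*8 = 3*8 = 24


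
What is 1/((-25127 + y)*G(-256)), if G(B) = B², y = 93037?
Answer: 1/4450549760 ≈ 2.2469e-10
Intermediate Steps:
1/((-25127 + y)*G(-256)) = 1/((-25127 + 93037)*((-256)²)) = 1/(67910*65536) = (1/67910)*(1/65536) = 1/4450549760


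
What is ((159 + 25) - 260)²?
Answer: 5776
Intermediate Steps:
((159 + 25) - 260)² = (184 - 260)² = (-76)² = 5776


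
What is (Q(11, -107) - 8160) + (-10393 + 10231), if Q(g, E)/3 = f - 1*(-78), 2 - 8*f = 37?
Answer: -64809/8 ≈ -8101.1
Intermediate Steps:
f = -35/8 (f = ¼ - ⅛*37 = ¼ - 37/8 = -35/8 ≈ -4.3750)
Q(g, E) = 1767/8 (Q(g, E) = 3*(-35/8 - 1*(-78)) = 3*(-35/8 + 78) = 3*(589/8) = 1767/8)
(Q(11, -107) - 8160) + (-10393 + 10231) = (1767/8 - 8160) + (-10393 + 10231) = -63513/8 - 162 = -64809/8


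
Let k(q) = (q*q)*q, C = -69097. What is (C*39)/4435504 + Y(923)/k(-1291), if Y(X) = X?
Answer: -5798328714133085/9543808182711184 ≈ -0.60755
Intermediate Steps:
k(q) = q³ (k(q) = q²*q = q³)
(C*39)/4435504 + Y(923)/k(-1291) = -69097*39/4435504 + 923/((-1291)³) = -2694783*1/4435504 + 923/(-2151685171) = -2694783/4435504 + 923*(-1/2151685171) = -2694783/4435504 - 923/2151685171 = -5798328714133085/9543808182711184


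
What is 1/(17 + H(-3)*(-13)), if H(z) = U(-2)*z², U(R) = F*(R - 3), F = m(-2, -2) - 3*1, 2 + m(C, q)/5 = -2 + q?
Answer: -1/19288 ≈ -5.1846e-5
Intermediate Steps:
m(C, q) = -20 + 5*q (m(C, q) = -10 + 5*(-2 + q) = -10 + (-10 + 5*q) = -20 + 5*q)
F = -33 (F = (-20 + 5*(-2)) - 3*1 = (-20 - 10) - 3 = -30 - 3 = -33)
U(R) = 99 - 33*R (U(R) = -33*(R - 3) = -33*(-3 + R) = 99 - 33*R)
H(z) = 165*z² (H(z) = (99 - 33*(-2))*z² = (99 + 66)*z² = 165*z²)
1/(17 + H(-3)*(-13)) = 1/(17 + (165*(-3)²)*(-13)) = 1/(17 + (165*9)*(-13)) = 1/(17 + 1485*(-13)) = 1/(17 - 19305) = 1/(-19288) = -1/19288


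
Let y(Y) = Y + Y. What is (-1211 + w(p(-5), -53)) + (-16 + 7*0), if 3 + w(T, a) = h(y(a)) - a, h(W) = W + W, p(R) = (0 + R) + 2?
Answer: -1389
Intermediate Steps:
p(R) = 2 + R (p(R) = R + 2 = 2 + R)
y(Y) = 2*Y
h(W) = 2*W
w(T, a) = -3 + 3*a (w(T, a) = -3 + (2*(2*a) - a) = -3 + (4*a - a) = -3 + 3*a)
(-1211 + w(p(-5), -53)) + (-16 + 7*0) = (-1211 + (-3 + 3*(-53))) + (-16 + 7*0) = (-1211 + (-3 - 159)) + (-16 + 0) = (-1211 - 162) - 16 = -1373 - 16 = -1389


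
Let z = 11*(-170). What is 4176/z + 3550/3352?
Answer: -1839863/1567060 ≈ -1.1741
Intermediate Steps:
z = -1870
4176/z + 3550/3352 = 4176/(-1870) + 3550/3352 = 4176*(-1/1870) + 3550*(1/3352) = -2088/935 + 1775/1676 = -1839863/1567060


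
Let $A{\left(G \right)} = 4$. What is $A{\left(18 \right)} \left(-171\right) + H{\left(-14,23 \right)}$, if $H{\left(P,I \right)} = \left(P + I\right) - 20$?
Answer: $-695$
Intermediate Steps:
$H{\left(P,I \right)} = -20 + I + P$ ($H{\left(P,I \right)} = \left(I + P\right) - 20 = -20 + I + P$)
$A{\left(18 \right)} \left(-171\right) + H{\left(-14,23 \right)} = 4 \left(-171\right) - 11 = -684 - 11 = -695$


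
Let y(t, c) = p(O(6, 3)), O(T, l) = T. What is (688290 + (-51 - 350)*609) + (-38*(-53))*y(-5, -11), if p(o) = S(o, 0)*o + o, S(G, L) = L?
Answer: 456165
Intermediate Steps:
p(o) = o (p(o) = 0*o + o = 0 + o = o)
y(t, c) = 6
(688290 + (-51 - 350)*609) + (-38*(-53))*y(-5, -11) = (688290 + (-51 - 350)*609) - 38*(-53)*6 = (688290 - 401*609) + 2014*6 = (688290 - 244209) + 12084 = 444081 + 12084 = 456165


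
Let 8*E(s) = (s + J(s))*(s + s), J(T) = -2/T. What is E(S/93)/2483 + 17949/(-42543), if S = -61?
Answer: -171381137227/406058130036 ≈ -0.42206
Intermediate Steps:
E(s) = s*(s - 2/s)/4 (E(s) = ((s - 2/s)*(s + s))/8 = ((s - 2/s)*(2*s))/8 = (2*s*(s - 2/s))/8 = s*(s - 2/s)/4)
E(S/93)/2483 + 17949/(-42543) = (-1/2 + (-61/93)**2/4)/2483 + 17949/(-42543) = (-1/2 + (-61*1/93)**2/4)*(1/2483) + 17949*(-1/42543) = (-1/2 + (-61/93)**2/4)*(1/2483) - 5983/14181 = (-1/2 + (1/4)*(3721/8649))*(1/2483) - 5983/14181 = (-1/2 + 3721/34596)*(1/2483) - 5983/14181 = -13577/34596*1/2483 - 5983/14181 = -13577/85901868 - 5983/14181 = -171381137227/406058130036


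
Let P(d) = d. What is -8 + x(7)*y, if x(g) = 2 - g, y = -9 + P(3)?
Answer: 22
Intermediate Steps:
y = -6 (y = -9 + 3 = -6)
-8 + x(7)*y = -8 + (2 - 1*7)*(-6) = -8 + (2 - 7)*(-6) = -8 - 5*(-6) = -8 + 30 = 22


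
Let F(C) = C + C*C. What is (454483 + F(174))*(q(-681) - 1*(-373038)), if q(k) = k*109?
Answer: 144902344797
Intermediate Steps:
q(k) = 109*k
F(C) = C + C²
(454483 + F(174))*(q(-681) - 1*(-373038)) = (454483 + 174*(1 + 174))*(109*(-681) - 1*(-373038)) = (454483 + 174*175)*(-74229 + 373038) = (454483 + 30450)*298809 = 484933*298809 = 144902344797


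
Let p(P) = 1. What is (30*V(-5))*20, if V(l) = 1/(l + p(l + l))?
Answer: -150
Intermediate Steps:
V(l) = 1/(1 + l) (V(l) = 1/(l + 1) = 1/(1 + l))
(30*V(-5))*20 = (30/(1 - 5))*20 = (30/(-4))*20 = (30*(-¼))*20 = -15/2*20 = -150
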